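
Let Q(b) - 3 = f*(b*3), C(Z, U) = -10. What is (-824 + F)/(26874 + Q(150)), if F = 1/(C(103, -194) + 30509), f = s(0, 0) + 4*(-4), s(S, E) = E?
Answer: -25131175/600128823 ≈ -0.041876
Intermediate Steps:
f = -16 (f = 0 + 4*(-4) = 0 - 16 = -16)
Q(b) = 3 - 48*b (Q(b) = 3 - 16*b*3 = 3 - 48*b)
F = 1/30499 (F = 1/(-10 + 30509) = 1/30499 ≈ 3.2788e-5)
(-824 + F)/(26874 + Q(150)) = (-824 + 1/30499)/(26874 + (3 - 48*150)) = -25131175/(30499*(26874 + (3 - 7200))) = -25131175/(30499*(26874 - 7197)) = -25131175/30499/19677 = -25131175/30499*1/19677 = -25131175/600128823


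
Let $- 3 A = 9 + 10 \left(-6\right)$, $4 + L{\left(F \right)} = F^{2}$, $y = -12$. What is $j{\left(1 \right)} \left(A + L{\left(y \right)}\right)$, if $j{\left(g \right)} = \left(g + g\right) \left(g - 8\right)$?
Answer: $-2198$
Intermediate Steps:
$j{\left(g \right)} = 2 g \left(-8 + g\right)$
$L{\left(F \right)} = -4 + F^{2}$
$A = 17$ ($A = - \frac{9 + 10 \left(-6\right)}{3} = - \frac{9 - 60}{3} = \left(- \frac{1}{3}\right) \left(-51\right) = 17$)
$j{\left(1 \right)} \left(A + L{\left(y \right)}\right) = 2 \cdot 1 \left(-8 + 1\right) \left(17 - \left(4 - \left(-12\right)^{2}\right)\right) = 2 \cdot 1 \left(-7\right) \left(17 + \left(-4 + 144\right)\right) = - 14 \left(17 + 140\right) = \left(-14\right) 157 = -2198$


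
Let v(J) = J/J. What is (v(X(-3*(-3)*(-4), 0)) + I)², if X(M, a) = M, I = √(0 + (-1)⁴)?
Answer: 4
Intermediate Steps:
I = 1 (I = √(0 + 1) = √1 = 1)
v(J) = 1
(v(X(-3*(-3)*(-4), 0)) + I)² = (1 + 1)² = 2² = 4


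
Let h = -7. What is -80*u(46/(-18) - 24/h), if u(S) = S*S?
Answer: -242000/3969 ≈ -60.973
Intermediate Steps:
u(S) = S**2
-80*u(46/(-18) - 24/h) = -80*(46/(-18) - 24/(-7))**2 = -80*(46*(-1/18) - 24*(-1/7))**2 = -80*(-23/9 + 24/7)**2 = -80*(55/63)**2 = -80*3025/3969 = -242000/3969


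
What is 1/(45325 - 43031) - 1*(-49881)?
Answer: 114427015/2294 ≈ 49881.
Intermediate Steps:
1/(45325 - 43031) - 1*(-49881) = 1/2294 + 49881 = 114427015/2294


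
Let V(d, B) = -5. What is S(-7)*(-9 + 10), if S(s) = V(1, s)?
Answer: -5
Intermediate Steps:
S(s) = -5
S(-7)*(-9 + 10) = -5*(-9 + 10) = -5*1 = -5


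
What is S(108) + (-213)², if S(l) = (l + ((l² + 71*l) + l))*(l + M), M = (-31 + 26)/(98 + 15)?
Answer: 243592749/113 ≈ 2.1557e+6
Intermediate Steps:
M = -5/113 ≈ -0.044248
S(l) = (-5/113 + l)*(l² + 73*l) (S(l) = (l + ((l² + 71*l) + l))*(l - 5/113) = (l + (l² + 72*l))*(-5/113 + l) = (l² + 73*l)*(-5/113 + l) = (-5/113 + l)*(l² + 73*l))
S(108) + (-213)² = (1/113)*108*(-365 + 113*108² + 8244*108) + (-213)² = (1/113)*108*(-365 + 113*11664 + 890352) + 45369 = (1/113)*108*(-365 + 1318032 + 890352) + 45369 = (1/113)*108*2208019 + 45369 = 238466052/113 + 45369 = 243592749/113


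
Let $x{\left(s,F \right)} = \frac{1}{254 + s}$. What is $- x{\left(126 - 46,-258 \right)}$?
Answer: $- \frac{1}{334} \approx -0.002994$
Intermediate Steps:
$- x{\left(126 - 46,-258 \right)} = - \frac{1}{254 + \left(126 - 46\right)} = - \frac{1}{254 + 80} = - \frac{1}{334}$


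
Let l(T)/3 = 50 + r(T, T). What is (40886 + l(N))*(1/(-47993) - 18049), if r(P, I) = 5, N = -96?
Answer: -35559429486558/47993 ≈ -7.4093e+8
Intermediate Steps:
l(T) = 165 (l(T) = 3*(50 + 5) = 3*55 = 165)
(40886 + l(N))*(1/(-47993) - 18049) = (40886 + 165)*(1/(-47993) - 18049) = 41051*(-1/47993 - 18049) = 41051*(-866225658/47993) = -35559429486558/47993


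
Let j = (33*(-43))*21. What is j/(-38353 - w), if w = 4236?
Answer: 29799/42589 ≈ 0.69969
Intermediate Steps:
j = -29799 (j = -1419*21 = -29799)
j/(-38353 - w) = -29799/(-38353 - 1*4236) = -29799/(-38353 - 4236) = -29799/(-42589) = -29799*(-1/42589) = 29799/42589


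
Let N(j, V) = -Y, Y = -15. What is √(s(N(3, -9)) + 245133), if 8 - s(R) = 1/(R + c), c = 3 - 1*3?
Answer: √55156710/15 ≈ 495.12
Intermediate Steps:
N(j, V) = 15 (N(j, V) = -1*(-15) = 15)
c = 0 (c = 3 - 3 = 0)
s(R) = 8 - 1/R (s(R) = 8 - 1/(R + 0) = 8 - 1/R)
√(s(N(3, -9)) + 245133) = √((8 - 1/15) + 245133) = √(119/15 + 245133) = √(3677114/15) = √55156710/15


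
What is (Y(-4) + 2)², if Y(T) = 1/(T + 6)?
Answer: 25/4 ≈ 6.2500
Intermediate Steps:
Y(T) = 1/(6 + T)
(Y(-4) + 2)² = (1/(6 - 4) + 2)² = (1/2 + 2)² = (½ + 2)² = (5/2)² = 25/4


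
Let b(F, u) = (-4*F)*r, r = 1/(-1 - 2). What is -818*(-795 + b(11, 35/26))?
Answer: 1914938/3 ≈ 6.3831e+5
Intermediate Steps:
r = -⅓ (r = 1/(-3) = -⅓ ≈ -0.33333)
b(F, u) = 4*F/3 (b(F, u) = -4*F*(-⅓) = 4*F/3)
-818*(-795 + b(11, 35/26)) = -818*(-795 + (4/3)*11) = -818*(-795 + 44/3) = -818*(-2341/3) = 1914938/3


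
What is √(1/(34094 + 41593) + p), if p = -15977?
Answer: I*√91524595423026/75687 ≈ 126.4*I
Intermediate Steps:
√(1/(34094 + 41593) + p) = √(1/(34094 + 41593) - 15977) = √(1/75687 - 15977) = √(-1209251198/75687) = I*√91524595423026/75687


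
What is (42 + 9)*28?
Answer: 1428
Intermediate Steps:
(42 + 9)*28 = 51*28 = 1428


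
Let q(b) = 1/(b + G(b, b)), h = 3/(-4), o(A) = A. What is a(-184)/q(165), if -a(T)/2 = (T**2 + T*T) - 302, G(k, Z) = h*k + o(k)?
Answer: -27806625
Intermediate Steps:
h = -3/4 (h = 3*(-1/4) = -3/4 ≈ -0.75000)
G(k, Z) = k/4 (G(k, Z) = -3*k/4 + k = k/4)
a(T) = 604 - 4*T**2 (a(T) = -2*((T**2 + T*T) - 302) = -2*((T**2 + T**2) - 302) = -2*(2*T**2 - 302) = -2*(-302 + 2*T**2) = 604 - 4*T**2)
q(b) = 4/(5*b) (q(b) = 1/(b + b/4) = 1/(5*b/4) = 4/(5*b))
a(-184)/q(165) = (604 - 4*(-184)**2)/(((4/5)/165)) = (604 - 4*33856)/(((4/5)*(1/165))) = (604 - 135424)/(4/825) = -134820*825/4 = -27806625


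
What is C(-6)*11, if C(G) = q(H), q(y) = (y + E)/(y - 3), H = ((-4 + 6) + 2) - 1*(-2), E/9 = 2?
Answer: 88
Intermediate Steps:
E = 18 (E = 9*2 = 18)
H = 6 (H = (2 + 2) + 2 = 4 + 2 = 6)
q(y) = (18 + y)/(-3 + y) (q(y) = (y + 18)/(y - 3) = (18 + y)/(-3 + y))
C(G) = 8 (C(G) = (18 + 6)/(-3 + 6) = 24/3 = (1/3)*24 = 8)
C(-6)*11 = 8*11 = 88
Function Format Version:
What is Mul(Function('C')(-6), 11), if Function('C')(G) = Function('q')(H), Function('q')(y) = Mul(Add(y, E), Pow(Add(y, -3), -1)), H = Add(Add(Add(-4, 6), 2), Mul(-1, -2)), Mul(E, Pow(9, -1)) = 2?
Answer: 88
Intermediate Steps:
E = 18 (E = Mul(9, 2) = 18)
H = 6 (H = Add(Add(2, 2), 2) = Add(4, 2) = 6)
Function('q')(y) = Mul(Pow(Add(-3, y), -1), Add(18, y)) (Function('q')(y) = Mul(Add(y, 18), Pow(Add(y, -3), -1)) = Mul(Add(18, y), Pow(Add(-3, y), -1)) = Mul(Pow(Add(-3, y), -1), Add(18, y)))
Function('C')(G) = 8 (Function('C')(G) = Mul(Pow(Add(-3, 6), -1), Add(18, 6)) = Mul(Pow(3, -1), 24) = Mul(Rational(1, 3), 24) = 8)
Mul(Function('C')(-6), 11) = Mul(8, 11) = 88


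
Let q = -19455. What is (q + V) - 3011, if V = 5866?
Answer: -16600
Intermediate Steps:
(q + V) - 3011 = (-19455 + 5866) - 3011 = -13589 - 3011 = -16600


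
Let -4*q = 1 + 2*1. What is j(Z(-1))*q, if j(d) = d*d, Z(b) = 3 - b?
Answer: -12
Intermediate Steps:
j(d) = d**2
q = -3/4 (q = -(1 + 2*1)/4 = -(1 + 2)/4 = -1/4*3 = -3/4 ≈ -0.75000)
j(Z(-1))*q = (3 - 1*(-1))**2*(-3/4) = (3 + 1)**2*(-3/4) = 4**2*(-3/4) = 16*(-3/4) = -12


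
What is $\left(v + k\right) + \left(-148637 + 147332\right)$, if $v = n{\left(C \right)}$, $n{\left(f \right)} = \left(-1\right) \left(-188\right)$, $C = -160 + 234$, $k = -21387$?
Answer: $-22504$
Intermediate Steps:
$C = 74$
$n{\left(f \right)} = 188$
$v = 188$
$\left(v + k\right) + \left(-148637 + 147332\right) = \left(188 - 21387\right) + \left(-148637 + 147332\right) = -21199 - 1305 = -22504$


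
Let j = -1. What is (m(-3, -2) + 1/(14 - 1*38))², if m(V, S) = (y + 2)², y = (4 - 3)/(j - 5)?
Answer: 57121/5184 ≈ 11.019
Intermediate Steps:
y = -⅙ (y = (4 - 3)/(-1 - 5) = 1/(-6) = 1*(-⅙) = -⅙ ≈ -0.16667)
m(V, S) = 121/36 (m(V, S) = (-⅙ + 2)² = (11/6)² = 121/36)
(m(-3, -2) + 1/(14 - 1*38))² = (121/36 + 1/(14 - 1*38))² = (121/36 + 1/(14 - 38))² = (121/36 + 1/(-24))² = (121/36 - 1/24)² = (239/72)² = 57121/5184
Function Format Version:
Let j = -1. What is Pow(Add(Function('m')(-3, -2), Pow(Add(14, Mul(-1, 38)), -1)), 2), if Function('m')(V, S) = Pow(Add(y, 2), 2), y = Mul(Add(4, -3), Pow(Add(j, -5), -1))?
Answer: Rational(57121, 5184) ≈ 11.019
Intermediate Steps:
y = Rational(-1, 6) (y = Mul(Add(4, -3), Pow(Add(-1, -5), -1)) = Mul(1, Pow(-6, -1)) = Mul(1, Rational(-1, 6)) = Rational(-1, 6) ≈ -0.16667)
Function('m')(V, S) = Rational(121, 36) (Function('m')(V, S) = Pow(Add(Rational(-1, 6), 2), 2) = Pow(Rational(11, 6), 2) = Rational(121, 36))
Pow(Add(Function('m')(-3, -2), Pow(Add(14, Mul(-1, 38)), -1)), 2) = Pow(Add(Rational(121, 36), Pow(Add(14, Mul(-1, 38)), -1)), 2) = Pow(Add(Rational(121, 36), Pow(Add(14, -38), -1)), 2) = Pow(Add(Rational(121, 36), Pow(-24, -1)), 2) = Pow(Add(Rational(121, 36), Rational(-1, 24)), 2) = Pow(Rational(239, 72), 2) = Rational(57121, 5184)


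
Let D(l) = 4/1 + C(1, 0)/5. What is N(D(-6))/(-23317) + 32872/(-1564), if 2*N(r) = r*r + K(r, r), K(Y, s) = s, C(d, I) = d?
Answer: -684369199/32560525 ≈ -21.018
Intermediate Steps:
D(l) = 21/5 (D(l) = 4/1 + 1/5 = 4*1 + 1*(1/5) = 4 + 1/5 = 21/5)
N(r) = r/2 + r**2/2 (N(r) = (r*r + r)/2 = (r**2 + r)/2 = (r + r**2)/2 = r/2 + r**2/2)
N(D(-6))/(-23317) + 32872/(-1564) = ((1/2)*(21/5)*(1 + 21/5))/(-23317) + 32872/(-1564) = ((1/2)*(21/5)*(26/5))*(-1/23317) + 32872*(-1/1564) = (273/25)*(-1/23317) - 8218/391 = -39/83275 - 8218/391 = -684369199/32560525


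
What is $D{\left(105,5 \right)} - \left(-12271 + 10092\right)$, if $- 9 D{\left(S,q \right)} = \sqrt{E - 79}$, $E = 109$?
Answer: $2179 - \frac{\sqrt{30}}{9} \approx 2178.4$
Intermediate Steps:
$D{\left(S,q \right)} = - \frac{\sqrt{30}}{9}$ ($D{\left(S,q \right)} = - \frac{\sqrt{109 - 79}}{9} = - \frac{\sqrt{30}}{9}$)
$D{\left(105,5 \right)} - \left(-12271 + 10092\right) = - \frac{\sqrt{30}}{9} - \left(-12271 + 10092\right) = - \frac{\sqrt{30}}{9} - -2179 = - \frac{\sqrt{30}}{9} + 2179 = 2179 - \frac{\sqrt{30}}{9}$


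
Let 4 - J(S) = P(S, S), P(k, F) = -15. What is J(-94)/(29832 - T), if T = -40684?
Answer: 19/70516 ≈ 0.00026944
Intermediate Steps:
J(S) = 19 (J(S) = 4 - 1*(-15) = 4 + 15 = 19)
J(-94)/(29832 - T) = 19/(29832 - 1*(-40684)) = 19/(29832 + 40684) = 19/70516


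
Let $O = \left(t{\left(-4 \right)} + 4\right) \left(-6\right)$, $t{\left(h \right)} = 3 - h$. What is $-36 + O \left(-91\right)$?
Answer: $5970$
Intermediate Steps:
$O = -66$ ($O = \left(\left(3 - -4\right) + 4\right) \left(-6\right) = \left(\left(3 + 4\right) + 4\right) \left(-6\right) = \left(7 + 4\right) \left(-6\right) = 11 \left(-6\right) = -66$)
$-36 + O \left(-91\right) = -36 - -6006 = -36 + 6006 = 5970$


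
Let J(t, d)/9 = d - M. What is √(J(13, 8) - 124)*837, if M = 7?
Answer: 837*I*√115 ≈ 8975.8*I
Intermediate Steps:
J(t, d) = -63 + 9*d (J(t, d) = 9*(d - 1*7) = 9*(d - 7) = 9*(-7 + d) = -63 + 9*d)
√(J(13, 8) - 124)*837 = √((-63 + 9*8) - 124)*837 = √((-63 + 72) - 124)*837 = √(9 - 124)*837 = √(-115)*837 = (I*√115)*837 = 837*I*√115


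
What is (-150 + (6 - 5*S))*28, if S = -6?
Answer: -3192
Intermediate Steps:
(-150 + (6 - 5*S))*28 = (-150 + (6 - 5*(-6)))*28 = (-150 + (6 + 30))*28 = (-150 + 36)*28 = -114*28 = -3192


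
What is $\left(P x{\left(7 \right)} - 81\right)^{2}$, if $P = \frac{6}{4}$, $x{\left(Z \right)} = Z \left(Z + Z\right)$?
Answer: $4356$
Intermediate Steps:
$x{\left(Z \right)} = 2 Z^{2}$ ($x{\left(Z \right)} = Z 2 Z = 2 Z^{2}$)
$P = \frac{3}{2}$ ($P = 6 \cdot \frac{1}{4} = \frac{3}{2} \approx 1.5$)
$\left(P x{\left(7 \right)} - 81\right)^{2} = \left(\frac{3 \cdot 2 \cdot 7^{2}}{2} - 81\right)^{2} = \left(\frac{3 \cdot 2 \cdot 49}{2} - 81\right)^{2} = \left(\frac{3}{2} \cdot 98 - 81\right)^{2} = \left(147 - 81\right)^{2} = 66^{2} = 4356$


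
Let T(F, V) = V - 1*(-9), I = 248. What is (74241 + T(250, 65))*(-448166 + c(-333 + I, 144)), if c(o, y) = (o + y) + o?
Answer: -33307388480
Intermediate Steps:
T(F, V) = 9 + V (T(F, V) = V + 9 = 9 + V)
c(o, y) = y + 2*o
(74241 + T(250, 65))*(-448166 + c(-333 + I, 144)) = (74241 + (9 + 65))*(-448166 + (144 + 2*(-333 + 248))) = (74241 + 74)*(-448166 + (144 + 2*(-85))) = 74315*(-448166 + (144 - 170)) = 74315*(-448166 - 26) = 74315*(-448192) = -33307388480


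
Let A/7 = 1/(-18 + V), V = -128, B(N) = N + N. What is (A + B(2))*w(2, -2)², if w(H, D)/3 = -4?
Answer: 41544/73 ≈ 569.10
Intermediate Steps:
B(N) = 2*N
w(H, D) = -12 (w(H, D) = 3*(-4) = -12)
A = -7/146 (A = 7/(-18 - 128) = 7/(-146) = 7*(-1/146) = -7/146 ≈ -0.047945)
(A + B(2))*w(2, -2)² = (-7/146 + 2*2)*(-12)² = (-7/146 + 4)*144 = (577/146)*144 = 41544/73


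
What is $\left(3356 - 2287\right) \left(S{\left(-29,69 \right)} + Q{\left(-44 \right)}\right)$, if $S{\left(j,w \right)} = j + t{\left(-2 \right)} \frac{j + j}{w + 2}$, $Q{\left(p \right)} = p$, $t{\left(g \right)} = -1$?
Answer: $- \frac{5478625}{71} \approx -77164.0$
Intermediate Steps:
$S{\left(j,w \right)} = j - \frac{2 j}{2 + w}$ ($S{\left(j,w \right)} = j - \frac{j + j}{w + 2} = j - \frac{2 j}{2 + w}$)
$\left(3356 - 2287\right) \left(S{\left(-29,69 \right)} + Q{\left(-44 \right)}\right) = \left(3356 - 2287\right) \left(\left(-29\right) 69 \frac{1}{2 + 69} - 44\right) = 1069 \left(\left(-29\right) 69 \cdot \frac{1}{71} - 44\right) = 1069 \left(- \frac{2001}{71} - 44\right) = 1069 \left(- \frac{5125}{71}\right) = - \frac{5478625}{71}$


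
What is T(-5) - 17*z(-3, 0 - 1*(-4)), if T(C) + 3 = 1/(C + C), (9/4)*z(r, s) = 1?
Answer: -959/90 ≈ -10.656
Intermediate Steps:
z(r, s) = 4/9 (z(r, s) = (4/9)*1 = 4/9)
T(C) = -3 + 1/(2*C) (T(C) = -3 + 1/(C + C) = -3 + 1/(2*C))
T(-5) - 17*z(-3, 0 - 1*(-4)) = (-3 + (½)/(-5)) - 17*4/9 = (-3 + (½)*(-⅕)) - 68/9 = (-3 - ⅒) - 68/9 = -31/10 - 68/9 = -959/90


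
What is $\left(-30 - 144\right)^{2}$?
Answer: $30276$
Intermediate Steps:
$\left(-30 - 144\right)^{2} = \left(-174\right)^{2} = 30276$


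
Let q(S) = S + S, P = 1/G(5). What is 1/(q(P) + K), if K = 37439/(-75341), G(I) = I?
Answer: -376705/36513 ≈ -10.317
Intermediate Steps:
P = 1/5 ≈ 0.20000
q(S) = 2*S
K = -37439/75341 (K = 37439*(-1/75341) = -37439/75341 ≈ -0.49693)
1/(q(P) + K) = 1/(2*(1/5) - 37439/75341) = 1/(2/5 - 37439/75341) = 1/(-36513/376705) = -376705/36513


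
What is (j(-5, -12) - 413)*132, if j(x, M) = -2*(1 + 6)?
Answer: -56364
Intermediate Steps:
j(x, M) = -14 (j(x, M) = -2*7 = -14)
(j(-5, -12) - 413)*132 = (-14 - 413)*132 = -427*132 = -56364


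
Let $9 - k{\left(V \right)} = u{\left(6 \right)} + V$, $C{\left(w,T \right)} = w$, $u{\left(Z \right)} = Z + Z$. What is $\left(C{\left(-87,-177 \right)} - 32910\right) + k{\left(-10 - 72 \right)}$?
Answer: $-32918$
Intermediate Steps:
$u{\left(Z \right)} = 2 Z$
$k{\left(V \right)} = -3 - V$ ($k{\left(V \right)} = 9 - \left(2 \cdot 6 + V\right) = 9 - \left(12 + V\right) = -3 - V$)
$\left(C{\left(-87,-177 \right)} - 32910\right) + k{\left(-10 - 72 \right)} = \left(-87 - 32910\right) - \left(-7 - 72\right) = -32997 - -79 = -32997 + \left(-3 + 82\right) = -32997 + 79 = -32918$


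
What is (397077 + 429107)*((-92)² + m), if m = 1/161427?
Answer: 1128830177089736/161427 ≈ 6.9928e+9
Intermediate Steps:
m = 1/161427 ≈ 6.1948e-6
(397077 + 429107)*((-92)² + m) = (397077 + 429107)*((-92)² + 1/161427) = 826184*(8464 + 1/161427) = 826184*(1366318129/161427) = 1128830177089736/161427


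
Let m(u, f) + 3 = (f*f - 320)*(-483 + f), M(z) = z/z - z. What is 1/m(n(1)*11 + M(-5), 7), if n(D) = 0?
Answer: 1/128993 ≈ 7.7524e-6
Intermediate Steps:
M(z) = 1 - z
m(u, f) = -3 + (-483 + f)*(-320 + f²) (m(u, f) = -3 + (f*f - 320)*(-483 + f) = -3 + (f² - 320)*(-483 + f) = -3 + (-320 + f²)*(-483 + f) = -3 + (-483 + f)*(-320 + f²))
1/m(n(1)*11 + M(-5), 7) = 1/(154557 + 7³ - 483*7² - 320*7) = 1/(154557 + 343 - 483*49 - 2240) = 1/(154557 + 343 - 23667 - 2240) = 1/128993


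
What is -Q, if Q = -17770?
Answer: 17770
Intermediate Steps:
-Q = -1*(-17770) = 17770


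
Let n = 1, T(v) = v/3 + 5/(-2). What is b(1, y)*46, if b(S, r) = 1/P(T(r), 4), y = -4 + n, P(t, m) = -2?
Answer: -23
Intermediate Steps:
T(v) = -5/2 + v/3 (T(v) = v*(⅓) + 5*(-½) = v/3 - 5/2 = -5/2 + v/3)
y = -3 (y = -4 + 1 = -3)
b(S, r) = -½ (b(S, r) = 1/(-2) = -½)
b(1, y)*46 = -½*46 = -23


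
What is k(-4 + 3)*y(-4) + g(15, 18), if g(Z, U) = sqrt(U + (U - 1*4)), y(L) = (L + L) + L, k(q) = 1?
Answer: -12 + 4*sqrt(2) ≈ -6.3431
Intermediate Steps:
y(L) = 3*L (y(L) = 2*L + L = 3*L)
g(Z, U) = sqrt(-4 + 2*U) (g(Z, U) = sqrt(U + (U - 4)) = sqrt(U + (-4 + U)) = sqrt(-4 + 2*U))
k(-4 + 3)*y(-4) + g(15, 18) = 1*(3*(-4)) + sqrt(-4 + 2*18) = 1*(-12) + sqrt(-4 + 36) = -12 + sqrt(32) = -12 + 4*sqrt(2)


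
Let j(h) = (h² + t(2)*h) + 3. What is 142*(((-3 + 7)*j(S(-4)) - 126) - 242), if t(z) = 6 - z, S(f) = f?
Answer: -50552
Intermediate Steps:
j(h) = 3 + h² + 4*h (j(h) = (h² + (6 - 1*2)*h) + 3 = (h² + (6 - 2)*h) + 3 = (h² + 4*h) + 3 = 3 + h² + 4*h)
142*(((-3 + 7)*j(S(-4)) - 126) - 242) = 142*(((-3 + 7)*(3 + (-4)² + 4*(-4)) - 126) - 242) = 142*((4*(3 + 16 - 16) - 126) - 242) = 142*((4*3 - 126) - 242) = 142*((12 - 126) - 242) = 142*(-114 - 242) = 142*(-356) = -50552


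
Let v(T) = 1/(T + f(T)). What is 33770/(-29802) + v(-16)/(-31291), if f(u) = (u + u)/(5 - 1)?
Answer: -1408927771/1243379176 ≈ -1.1331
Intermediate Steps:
f(u) = u/2 (f(u) = (2*u)/4 = (2*u)*(¼) = u/2)
v(T) = 2/(3*T) (v(T) = 1/(T + T/2) = 1/(3*T/2) = 2/(3*T))
33770/(-29802) + v(-16)/(-31291) = 33770/(-29802) + ((⅔)/(-16))/(-31291) = 33770*(-1/29802) + ((⅔)*(-1/16))*(-1/31291) = -16885/14901 - 1/24*(-1/31291) = -16885/14901 + 1/750984 = -1408927771/1243379176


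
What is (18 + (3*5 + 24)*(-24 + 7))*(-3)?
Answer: 1935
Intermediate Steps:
(18 + (3*5 + 24)*(-24 + 7))*(-3) = (18 + (15 + 24)*(-17))*(-3) = (18 + 39*(-17))*(-3) = (18 - 663)*(-3) = -645*(-3) = 1935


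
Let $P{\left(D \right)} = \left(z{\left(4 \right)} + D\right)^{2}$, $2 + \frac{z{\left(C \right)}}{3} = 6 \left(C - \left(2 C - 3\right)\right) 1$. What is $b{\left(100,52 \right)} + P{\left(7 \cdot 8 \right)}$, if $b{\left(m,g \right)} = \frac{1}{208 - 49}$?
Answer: $\frac{162817}{159} \approx 1024.0$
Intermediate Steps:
$b{\left(m,g \right)} = \frac{1}{159}$
$z{\left(C \right)} = 48 - 18 C$ ($z{\left(C \right)} = -6 + 3 \cdot 6 \left(C - \left(2 C - 3\right)\right) 1 = -6 + 3 \cdot 6 \left(C - \left(-3 + 2 C\right)\right) 1 = -6 + 3 \cdot 6 \left(3 - C\right) 1 = -6 + 3 \left(18 - 6 C\right) 1 = -6 + 3 \left(18 - 6 C\right) = -6 - \left(-54 + 18 C\right) = 48 - 18 C$)
$P{\left(D \right)} = \left(-24 + D\right)^{2}$ ($P{\left(D \right)} = \left(\left(48 - 72\right) + D\right)^{2} = \left(-24 + D\right)^{2}$)
$b{\left(100,52 \right)} + P{\left(7 \cdot 8 \right)} = \frac{1}{159} + \left(-24 + 7 \cdot 8\right)^{2} = \frac{1}{159} + \left(-24 + 56\right)^{2} = \frac{1}{159} + 32^{2} = \frac{1}{159} + 1024 = \frac{162817}{159}$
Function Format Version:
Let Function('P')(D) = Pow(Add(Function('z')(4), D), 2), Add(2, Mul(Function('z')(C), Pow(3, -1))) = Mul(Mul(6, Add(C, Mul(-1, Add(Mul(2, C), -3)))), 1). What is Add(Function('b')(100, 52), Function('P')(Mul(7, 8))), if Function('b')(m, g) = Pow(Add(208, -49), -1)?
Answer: Rational(162817, 159) ≈ 1024.0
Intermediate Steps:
Function('b')(m, g) = Rational(1, 159) (Function('b')(m, g) = Pow(159, -1) = Rational(1, 159))
Function('z')(C) = Add(48, Mul(-18, C)) (Function('z')(C) = Add(-6, Mul(3, Mul(Mul(6, Add(C, Mul(-1, Add(Mul(2, C), -3)))), 1))) = Add(-6, Mul(3, Mul(Mul(6, Add(C, Mul(-1, Add(-3, Mul(2, C))))), 1))) = Add(-6, Mul(3, Mul(Mul(6, Add(C, Add(3, Mul(-2, C)))), 1))) = Add(-6, Mul(3, Mul(Mul(6, Add(3, Mul(-1, C))), 1))) = Add(-6, Mul(3, Mul(Add(18, Mul(-6, C)), 1))) = Add(-6, Mul(3, Add(18, Mul(-6, C)))) = Add(-6, Add(54, Mul(-18, C))) = Add(48, Mul(-18, C)))
Function('P')(D) = Pow(Add(-24, D), 2) (Function('P')(D) = Pow(Add(Add(48, Mul(-18, 4)), D), 2) = Pow(Add(Add(48, -72), D), 2) = Pow(Add(-24, D), 2))
Add(Function('b')(100, 52), Function('P')(Mul(7, 8))) = Add(Rational(1, 159), Pow(Add(-24, Mul(7, 8)), 2)) = Add(Rational(1, 159), Pow(Add(-24, 56), 2)) = Add(Rational(1, 159), Pow(32, 2)) = Add(Rational(1, 159), 1024) = Rational(162817, 159)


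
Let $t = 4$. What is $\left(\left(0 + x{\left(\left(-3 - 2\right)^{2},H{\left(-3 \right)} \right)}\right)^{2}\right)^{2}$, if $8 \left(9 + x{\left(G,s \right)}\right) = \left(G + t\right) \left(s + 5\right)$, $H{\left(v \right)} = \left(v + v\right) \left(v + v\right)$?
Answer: $\frac{1556727840721}{4096} \approx 3.8006 \cdot 10^{8}$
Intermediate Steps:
$H{\left(v \right)} = 4 v^{2}$ ($H{\left(v \right)} = 2 v 2 v = 4 v^{2}$)
$x{\left(G,s \right)} = -9 + \frac{\left(4 + G\right) \left(5 + s\right)}{8}$ ($x{\left(G,s \right)} = -9 + \frac{\left(G + 4\right) \left(s + 5\right)}{8} = -9 + \frac{\left(4 + G\right) \left(5 + s\right)}{8}$)
$\left(\left(0 + x{\left(\left(-3 - 2\right)^{2},H{\left(-3 \right)} \right)}\right)^{2}\right)^{2} = \left(\left(0 + \left(- \frac{13}{2} + \frac{4 \left(-3\right)^{2}}{2} + \frac{5 \left(-3 - 2\right)^{2}}{8} + \frac{\left(-3 - 2\right)^{2} \cdot 4 \left(-3\right)^{2}}{8}\right)\right)^{2}\right)^{2} = \left(\left(0 + \left(- \frac{13}{2} + \frac{4 \cdot 9}{2} + \frac{5 \left(-5\right)^{2}}{8} + \frac{\left(-5\right)^{2} \cdot 4 \cdot 9}{8}\right)\right)^{2}\right)^{2} = \left(\left(0 + \left(- \frac{13}{2} + \frac{1}{2} \cdot 36 + \frac{5}{8} \cdot 25 + \frac{1}{8} \cdot 25 \cdot 36\right)\right)^{2}\right)^{2} = \left(\left(0 + \left(- \frac{13}{2} + 18 + \frac{125}{8} + \frac{225}{2}\right)\right)^{2}\right)^{2} = \left(\left(0 + \frac{1117}{8}\right)^{2}\right)^{2} = \left(\left(\frac{1117}{8}\right)^{2}\right)^{2} = \left(\frac{1247689}{64}\right)^{2} = \frac{1556727840721}{4096}$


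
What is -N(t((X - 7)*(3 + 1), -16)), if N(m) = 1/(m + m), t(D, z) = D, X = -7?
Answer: 1/112 ≈ 0.0089286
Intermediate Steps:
N(m) = 1/(2*m)
-N(t((X - 7)*(3 + 1), -16)) = -1/(2*((-7 - 7)*(3 + 1))) = -1/(2*((-14*4))) = -1/(2*(-56)) = -(-1)/(2*56) = -1*(-1/112) = 1/112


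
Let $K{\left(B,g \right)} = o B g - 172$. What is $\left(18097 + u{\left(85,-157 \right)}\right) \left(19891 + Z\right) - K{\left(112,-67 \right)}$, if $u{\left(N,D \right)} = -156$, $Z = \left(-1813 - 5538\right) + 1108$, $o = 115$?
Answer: $245721900$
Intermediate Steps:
$Z = -6243$ ($Z = -7351 + 1108 = -6243$)
$K{\left(B,g \right)} = -172 + 115 B g$ ($K{\left(B,g \right)} = 115 B g - 172 = -172 + 115 B g$)
$\left(18097 + u{\left(85,-157 \right)}\right) \left(19891 + Z\right) - K{\left(112,-67 \right)} = \left(18097 - 156\right) \left(19891 - 6243\right) - \left(-172 + 115 \cdot 112 \left(-67\right)\right) = 17941 \cdot 13648 - \left(-172 - 862960\right) = 244858768 - -863132 = 244858768 + 863132 = 245721900$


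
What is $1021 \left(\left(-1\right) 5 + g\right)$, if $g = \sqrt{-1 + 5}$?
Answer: $-3063$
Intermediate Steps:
$g = 2$ ($g = \sqrt{4} = 2$)
$1021 \left(\left(-1\right) 5 + g\right) = 1021 \left(\left(-1\right) 5 + 2\right) = 1021 \left(-5 + 2\right) = 1021 \left(-3\right) = -3063$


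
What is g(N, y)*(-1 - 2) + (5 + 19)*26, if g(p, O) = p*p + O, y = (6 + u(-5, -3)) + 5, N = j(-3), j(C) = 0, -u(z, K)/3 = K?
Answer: 564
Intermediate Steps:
u(z, K) = -3*K
N = 0
y = 20 (y = (6 - 3*(-3)) + 5 = (6 + 9) + 5 = 15 + 5 = 20)
g(p, O) = O + p**2 (g(p, O) = p**2 + O = O + p**2)
g(N, y)*(-1 - 2) + (5 + 19)*26 = (20 + 0**2)*(-1 - 2) + (5 + 19)*26 = (20 + 0)*(-3) + 24*26 = 20*(-3) + 624 = -60 + 624 = 564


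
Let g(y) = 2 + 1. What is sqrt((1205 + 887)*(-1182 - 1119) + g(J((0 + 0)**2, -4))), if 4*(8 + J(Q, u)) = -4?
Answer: I*sqrt(4813689) ≈ 2194.0*I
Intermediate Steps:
J(Q, u) = -9 (J(Q, u) = -8 + (1/4)*(-4) = -8 - 1 = -9)
g(y) = 3
sqrt((1205 + 887)*(-1182 - 1119) + g(J((0 + 0)**2, -4))) = sqrt((1205 + 887)*(-1182 - 1119) + 3) = sqrt(2092*(-2301) + 3) = sqrt(-4813692 + 3) = sqrt(-4813689) = I*sqrt(4813689)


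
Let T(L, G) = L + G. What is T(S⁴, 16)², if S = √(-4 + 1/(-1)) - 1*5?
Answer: -792944 + 67200*I*√5 ≈ -7.9294e+5 + 1.5026e+5*I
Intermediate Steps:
S = -5 + I*√5 (S = √(-4 - 1) - 5 = √(-5) - 5 = I*√5 - 5 = -5 + I*√5 ≈ -5.0 + 2.2361*I)
T(L, G) = G + L
T(S⁴, 16)² = (16 + (-5 + I*√5)⁴)²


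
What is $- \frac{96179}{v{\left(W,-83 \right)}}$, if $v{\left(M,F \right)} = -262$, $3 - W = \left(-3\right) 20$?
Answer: $\frac{96179}{262} \approx 367.1$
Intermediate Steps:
$W = 63$ ($W = 3 - \left(-3\right) 20 = 3 - -60 = 3 + 60 = 63$)
$- \frac{96179}{v{\left(W,-83 \right)}} = - \frac{96179}{-262} = \left(-96179\right) \left(- \frac{1}{262}\right) = \frac{96179}{262}$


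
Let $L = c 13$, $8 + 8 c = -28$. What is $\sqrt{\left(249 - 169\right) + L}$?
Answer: $\frac{\sqrt{86}}{2} \approx 4.6368$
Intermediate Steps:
$c = - \frac{9}{2}$ ($c = -1 + \frac{1}{8} \left(-28\right) = -1 - \frac{7}{2} = - \frac{9}{2} \approx -4.5$)
$L = - \frac{117}{2}$ ($L = \left(- \frac{9}{2}\right) 13 = - \frac{117}{2} \approx -58.5$)
$\sqrt{\left(249 - 169\right) + L} = \sqrt{\left(249 - 169\right) - \frac{117}{2}} = \sqrt{80 - \frac{117}{2}} = \sqrt{\frac{43}{2}} = \frac{\sqrt{86}}{2}$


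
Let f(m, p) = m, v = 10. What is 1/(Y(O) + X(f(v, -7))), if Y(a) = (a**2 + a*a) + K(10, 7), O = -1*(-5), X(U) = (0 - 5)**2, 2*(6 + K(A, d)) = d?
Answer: 2/145 ≈ 0.013793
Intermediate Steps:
K(A, d) = -6 + d/2
X(U) = 25 (X(U) = (-5)**2 = 25)
O = 5
Y(a) = -5/2 + 2*a**2 (Y(a) = (a**2 + a*a) + (-6 + (1/2)*7) = (a**2 + a**2) + (-6 + 7/2) = 2*a**2 - 5/2 = -5/2 + 2*a**2)
1/(Y(O) + X(f(v, -7))) = 1/((-5/2 + 2*5**2) + 25) = 1/((-5/2 + 2*25) + 25) = 1/((-5/2 + 50) + 25) = 1/(95/2 + 25) = 1/(145/2) = 2/145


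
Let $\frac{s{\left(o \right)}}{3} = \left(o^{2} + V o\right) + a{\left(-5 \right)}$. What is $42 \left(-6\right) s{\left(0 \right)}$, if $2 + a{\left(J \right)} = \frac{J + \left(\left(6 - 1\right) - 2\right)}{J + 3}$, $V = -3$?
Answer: $756$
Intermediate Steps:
$a{\left(J \right)} = -1$ ($a{\left(J \right)} = -2 + \frac{J + \left(\left(6 - 1\right) - 2\right)}{J + 3} = -2 + \frac{J + \left(5 - 2\right)}{3 + J} = -2 + \frac{J + 3}{3 + J} = -2 + \frac{3 + J}{3 + J} = -2 + 1 = -1$)
$s{\left(o \right)} = -3 - 9 o + 3 o^{2}$ ($s{\left(o \right)} = 3 \left(\left(o^{2} - 3 o\right) - 1\right) = 3 \left(-1 + o^{2} - 3 o\right) = -3 - 9 o + 3 o^{2}$)
$42 \left(-6\right) s{\left(0 \right)} = 42 \left(-6\right) \left(-3 - 0 + 3 \cdot 0^{2}\right) = - 252 \left(-3 + 0 + 3 \cdot 0\right) = - 252 \left(-3 + 0 + 0\right) = \left(-252\right) \left(-3\right) = 756$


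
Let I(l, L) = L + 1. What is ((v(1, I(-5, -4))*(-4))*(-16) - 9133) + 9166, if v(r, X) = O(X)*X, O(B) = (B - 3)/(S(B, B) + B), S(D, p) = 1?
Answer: -543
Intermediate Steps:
I(l, L) = 1 + L
O(B) = (-3 + B)/(1 + B) (O(B) = (B - 3)/(1 + B) = (-3 + B)/(1 + B))
v(r, X) = X*(-3 + X)/(1 + X) (v(r, X) = ((-3 + X)/(1 + X))*X = X*(-3 + X)/(1 + X))
((v(1, I(-5, -4))*(-4))*(-16) - 9133) + 9166 = ((((1 - 4)*(-3 + (1 - 4))/(1 + (1 - 4)))*(-4))*(-16) - 9133) + 9166 = ((-3*(-3 - 3)/(1 - 3)*(-4))*(-16) - 9133) + 9166 = ((-3*(-6)/(-2)*(-4))*(-16) - 9133) + 9166 = ((-3*(-½)*(-6)*(-4))*(-16) - 9133) + 9166 = (-9*(-4)*(-16) - 9133) + 9166 = (36*(-16) - 9133) + 9166 = (-576 - 9133) + 9166 = -9709 + 9166 = -543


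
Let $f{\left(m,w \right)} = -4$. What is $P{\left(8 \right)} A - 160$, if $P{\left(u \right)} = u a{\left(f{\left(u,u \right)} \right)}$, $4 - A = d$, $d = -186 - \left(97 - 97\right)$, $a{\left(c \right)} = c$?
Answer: $-6240$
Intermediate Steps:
$d = -186$ ($d = -186 - \left(97 - 97\right) = -186 - 0 = -186 + 0 = -186$)
$A = 190$ ($A = 4 - -186 = 4 + 186 = 190$)
$P{\left(u \right)} = - 4 u$ ($P{\left(u \right)} = u \left(-4\right) = - 4 u$)
$P{\left(8 \right)} A - 160 = \left(-4\right) 8 \cdot 190 - 160 = \left(-32\right) 190 - 160 = -6080 - 160 = -6240$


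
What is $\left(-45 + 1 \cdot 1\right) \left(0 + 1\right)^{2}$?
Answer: $-44$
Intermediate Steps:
$\left(-45 + 1 \cdot 1\right) \left(0 + 1\right)^{2} = \left(-45 + 1\right) 1^{2} = \left(-44\right) 1 = -44$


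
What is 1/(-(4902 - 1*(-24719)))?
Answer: -1/29621 ≈ -3.3760e-5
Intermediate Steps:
1/(-(4902 - 1*(-24719))) = 1/(-(4902 + 24719)) = 1/(-1*29621) = 1/(-29621) = -1/29621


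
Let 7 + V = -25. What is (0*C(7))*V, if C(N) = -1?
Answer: 0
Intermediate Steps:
V = -32 (V = -7 - 25 = -32)
(0*C(7))*V = (0*(-1))*(-32) = 0*(-32) = 0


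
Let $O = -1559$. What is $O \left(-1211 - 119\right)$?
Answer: $2073470$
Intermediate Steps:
$O \left(-1211 - 119\right) = - 1559 \left(-1211 - 119\right) = \left(-1559\right) \left(-1330\right) = 2073470$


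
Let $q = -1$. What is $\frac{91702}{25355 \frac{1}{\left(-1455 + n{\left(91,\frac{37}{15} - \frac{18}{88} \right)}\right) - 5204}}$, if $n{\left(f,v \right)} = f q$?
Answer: $- \frac{123797700}{5071} \approx -24413.0$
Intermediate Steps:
$n{\left(f,v \right)} = - f$ ($n{\left(f,v \right)} = f \left(-1\right) = - f$)
$\frac{91702}{25355 \frac{1}{\left(-1455 + n{\left(91,\frac{37}{15} - \frac{18}{88} \right)}\right) - 5204}} = \frac{91702}{25355 \frac{1}{\left(-1455 - 91\right) - 5204}} = \frac{91702}{25355 \frac{1}{-1546 - 5204}} = \frac{91702}{25355 \frac{1}{-6750}} = \frac{91702}{25355 \left(- \frac{1}{6750}\right)} = \frac{91702}{- \frac{5071}{1350}} = 91702 \left(- \frac{1350}{5071}\right) = - \frac{123797700}{5071}$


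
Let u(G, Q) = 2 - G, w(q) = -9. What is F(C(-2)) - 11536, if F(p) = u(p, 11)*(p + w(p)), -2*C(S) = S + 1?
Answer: -46195/4 ≈ -11549.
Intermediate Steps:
C(S) = -½ - S/2 (C(S) = -(S + 1)/2 = -(1 + S)/2 = -½ - S/2)
F(p) = (-9 + p)*(2 - p) (F(p) = (2 - p)*(p - 9) = (2 - p)*(-9 + p) = (-9 + p)*(2 - p))
F(C(-2)) - 11536 = -(-9 + (-½ - ½*(-2)))*(-2 + (-½ - ½*(-2))) - 11536 = -(-9 + (-½ + 1))*(-2 + (-½ + 1)) - 11536 = -(-9 + ½)*(-2 + ½) - 11536 = -1*(-17/2)*(-3/2) - 11536 = -51/4 - 11536 = -46195/4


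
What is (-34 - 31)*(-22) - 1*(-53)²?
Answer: -1379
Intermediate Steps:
(-34 - 31)*(-22) - 1*(-53)² = -65*(-22) - 1*2809 = 1430 - 2809 = -1379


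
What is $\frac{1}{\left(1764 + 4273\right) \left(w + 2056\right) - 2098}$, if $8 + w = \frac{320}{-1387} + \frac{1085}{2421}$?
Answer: $\frac{3357927}{41514020387981} \approx 8.0887 \cdot 10^{-8}$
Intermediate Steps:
$w = - \frac{26133241}{3357927}$ ($w = -8 + \left(\frac{320}{-1387} + \frac{1085}{2421}\right) = -8 + \left(320 \left(- \frac{1}{1387}\right) + 1085 \cdot \frac{1}{2421}\right) = -8 + \left(- \frac{320}{1387} + \frac{1085}{2421}\right) = -8 + \frac{730175}{3357927} = - \frac{26133241}{3357927} \approx -7.7826$)
$\frac{1}{\left(1764 + 4273\right) \left(w + 2056\right) - 2098} = \frac{1}{\left(1764 + 4273\right) \left(- \frac{26133241}{3357927} + 2056\right) - 2098} = \frac{1}{6037 \cdot \frac{6877764671}{3357927} - 2098} = \frac{1}{\frac{41521065318827}{3357927} - 2098} = \frac{1}{\frac{41514020387981}{3357927}} = \frac{3357927}{41514020387981}$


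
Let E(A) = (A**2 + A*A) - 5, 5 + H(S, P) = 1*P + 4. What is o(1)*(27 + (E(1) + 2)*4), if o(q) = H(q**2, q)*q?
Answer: 0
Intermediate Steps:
H(S, P) = -1 + P (H(S, P) = -5 + (1*P + 4) = -5 + (P + 4) = -5 + (4 + P) = -1 + P)
E(A) = -5 + 2*A**2 (E(A) = (A**2 + A**2) - 5 = 2*A**2 - 5 = -5 + 2*A**2)
o(q) = q*(-1 + q) (o(q) = (-1 + q)*q = q*(-1 + q))
o(1)*(27 + (E(1) + 2)*4) = (1*(-1 + 1))*(27 + ((-5 + 2*1**2) + 2)*4) = (1*0)*(27 + ((-5 + 2*1) + 2)*4) = 0*(27 + ((-5 + 2) + 2)*4) = 0*(27 + (-3 + 2)*4) = 0*(27 - 1*4) = 0*(27 - 4) = 0*23 = 0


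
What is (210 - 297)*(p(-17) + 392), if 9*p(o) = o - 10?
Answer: -33843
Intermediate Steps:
p(o) = -10/9 + o/9 (p(o) = (o - 10)/9 = (-10 + o)/9 = -10/9 + o/9)
(210 - 297)*(p(-17) + 392) = (210 - 297)*((-10/9 + (⅑)*(-17)) + 392) = -87*((-10/9 - 17/9) + 392) = -87*(-3 + 392) = -87*389 = -33843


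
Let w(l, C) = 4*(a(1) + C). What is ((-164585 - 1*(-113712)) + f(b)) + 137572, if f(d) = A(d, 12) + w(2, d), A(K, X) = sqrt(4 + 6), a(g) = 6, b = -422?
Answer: 85035 + sqrt(10) ≈ 85038.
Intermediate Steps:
A(K, X) = sqrt(10)
w(l, C) = 24 + 4*C (w(l, C) = 4*(6 + C) = 24 + 4*C)
f(d) = 24 + sqrt(10) + 4*d (f(d) = sqrt(10) + (24 + 4*d) = 24 + sqrt(10) + 4*d)
((-164585 - 1*(-113712)) + f(b)) + 137572 = ((-164585 - 1*(-113712)) + (24 + sqrt(10) + 4*(-422))) + 137572 = ((-164585 + 113712) + (24 + sqrt(10) - 1688)) + 137572 = (-50873 + (-1664 + sqrt(10))) + 137572 = (-52537 + sqrt(10)) + 137572 = 85035 + sqrt(10)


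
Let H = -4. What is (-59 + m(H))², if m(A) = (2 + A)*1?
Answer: 3721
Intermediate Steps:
m(A) = 2 + A
(-59 + m(H))² = (-59 + (2 - 4))² = (-59 - 2)² = (-61)² = 3721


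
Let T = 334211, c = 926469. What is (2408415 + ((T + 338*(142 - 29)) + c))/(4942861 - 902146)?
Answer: 1235763/1346905 ≈ 0.91748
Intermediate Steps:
(2408415 + ((T + 338*(142 - 29)) + c))/(4942861 - 902146) = (2408415 + ((334211 + 338*(142 - 29)) + 926469))/(4942861 - 902146) = (2408415 + ((334211 + 338*113) + 926469))/4040715 = (2408415 + ((334211 + 38194) + 926469))*(1/4040715) = (2408415 + (372405 + 926469))*(1/4040715) = (2408415 + 1298874)*(1/4040715) = 3707289*(1/4040715) = 1235763/1346905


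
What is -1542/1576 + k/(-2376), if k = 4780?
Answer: -699817/234036 ≈ -2.9902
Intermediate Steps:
-1542/1576 + k/(-2376) = -1542/1576 + 4780/(-2376) = -1542*1/1576 + 4780*(-1/2376) = -771/788 - 1195/594 = -699817/234036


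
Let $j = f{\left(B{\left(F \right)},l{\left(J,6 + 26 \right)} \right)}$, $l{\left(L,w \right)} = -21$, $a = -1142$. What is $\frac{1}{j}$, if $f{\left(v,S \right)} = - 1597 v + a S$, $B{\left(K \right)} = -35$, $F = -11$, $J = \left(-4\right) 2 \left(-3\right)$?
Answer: $\frac{1}{79877} \approx 1.2519 \cdot 10^{-5}$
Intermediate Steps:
$J = 24$ ($J = \left(-8\right) \left(-3\right) = 24$)
$f{\left(v,S \right)} = - 1597 v - 1142 S$
$j = 79877$ ($j = \left(-1597\right) \left(-35\right) - -23982 = 55895 + 23982 = 79877$)
$\frac{1}{j} = \frac{1}{79877}$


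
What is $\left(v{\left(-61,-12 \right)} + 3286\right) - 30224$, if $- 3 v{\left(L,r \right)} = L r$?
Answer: $-27182$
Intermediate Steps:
$v{\left(L,r \right)} = - \frac{L r}{3}$
$\left(v{\left(-61,-12 \right)} + 3286\right) - 30224 = \left(\left(- \frac{1}{3}\right) \left(-61\right) \left(-12\right) + 3286\right) - 30224 = \left(-244 + 3286\right) - 30224 = 3042 - 30224 = -27182$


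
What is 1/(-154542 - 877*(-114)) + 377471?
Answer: 20596327643/54564 ≈ 3.7747e+5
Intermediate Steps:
1/(-154542 - 877*(-114)) + 377471 = 1/(-154542 + 99978) + 377471 = 1/(-54564) + 377471 = -1/54564 + 377471 = 20596327643/54564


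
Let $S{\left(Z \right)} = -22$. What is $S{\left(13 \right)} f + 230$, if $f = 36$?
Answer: $-562$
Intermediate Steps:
$S{\left(13 \right)} f + 230 = \left(-22\right) 36 + 230 = -792 + 230 = -562$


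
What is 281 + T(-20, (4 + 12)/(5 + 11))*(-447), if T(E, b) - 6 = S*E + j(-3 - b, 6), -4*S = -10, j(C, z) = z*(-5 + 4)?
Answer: 22631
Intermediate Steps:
j(C, z) = -z (j(C, z) = z*(-1) = -z)
S = 5/2 (S = -¼*(-10) = 5/2 ≈ 2.5000)
T(E, b) = 5*E/2 (T(E, b) = 6 + (5*E/2 - 1*6) = 6 + (5*E/2 - 6) = 6 + (-6 + 5*E/2) = 5*E/2)
281 + T(-20, (4 + 12)/(5 + 11))*(-447) = 281 + ((5/2)*(-20))*(-447) = 281 - 50*(-447) = 281 + 22350 = 22631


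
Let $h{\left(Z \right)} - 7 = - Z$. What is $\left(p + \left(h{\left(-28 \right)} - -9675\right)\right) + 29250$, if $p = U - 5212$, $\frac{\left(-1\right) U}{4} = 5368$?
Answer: $12276$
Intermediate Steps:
$U = -21472$ ($U = \left(-4\right) 5368 = -21472$)
$h{\left(Z \right)} = 7 - Z$
$p = -26684$ ($p = -21472 - 5212 = -26684$)
$\left(p + \left(h{\left(-28 \right)} - -9675\right)\right) + 29250 = \left(-26684 + \left(\left(7 - -28\right) - -9675\right)\right) + 29250 = \left(-26684 + \left(\left(7 + 28\right) + 9675\right)\right) + 29250 = \left(-26684 + \left(35 + 9675\right)\right) + 29250 = \left(-26684 + 9710\right) + 29250 = -16974 + 29250 = 12276$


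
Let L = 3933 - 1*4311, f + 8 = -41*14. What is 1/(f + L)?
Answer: -1/960 ≈ -0.0010417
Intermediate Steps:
f = -582 (f = -8 - 41*14 = -8 - 574 = -582)
L = -378 (L = 3933 - 4311 = -378)
1/(f + L) = 1/(-582 - 378) = 1/(-960) = -1/960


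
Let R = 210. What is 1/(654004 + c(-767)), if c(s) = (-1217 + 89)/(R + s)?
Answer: 557/364281356 ≈ 1.5290e-6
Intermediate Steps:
c(s) = -1128/(210 + s) (c(s) = (-1217 + 89)/(210 + s) = -1128/(210 + s))
1/(654004 + c(-767)) = 1/(654004 - 1128/(210 - 767)) = 1/(654004 - 1128/(-557)) = 1/(654004 - 1128*(-1/557)) = 1/(654004 + 1128/557) = 1/(364281356/557) = 557/364281356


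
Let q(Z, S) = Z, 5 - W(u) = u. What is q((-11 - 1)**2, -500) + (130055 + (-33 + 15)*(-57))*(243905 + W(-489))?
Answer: 32036065463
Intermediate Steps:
W(u) = 5 - u
q((-11 - 1)**2, -500) + (130055 + (-33 + 15)*(-57))*(243905 + W(-489)) = (-11 - 1)**2 + (130055 + (-33 + 15)*(-57))*(243905 + (5 - 1*(-489))) = (-12)**2 + (130055 - 18*(-57))*(243905 + (5 + 489)) = 144 + (130055 + 1026)*(243905 + 494) = 144 + 131081*244399 = 144 + 32036065319 = 32036065463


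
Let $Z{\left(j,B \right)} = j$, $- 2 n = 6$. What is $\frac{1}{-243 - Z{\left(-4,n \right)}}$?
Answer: $- \frac{1}{239} \approx -0.0041841$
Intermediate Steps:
$n = -3$ ($n = \left(- \frac{1}{2}\right) 6 = -3$)
$\frac{1}{-243 - Z{\left(-4,n \right)}} = \frac{1}{-243 - -4} = \frac{1}{-243 + 4} = \frac{1}{-239} = - \frac{1}{239}$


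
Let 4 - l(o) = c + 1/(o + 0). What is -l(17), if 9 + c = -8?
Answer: -356/17 ≈ -20.941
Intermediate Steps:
c = -17 (c = -9 - 8 = -17)
l(o) = 21 - 1/o (l(o) = 4 - (-17 + 1/(o + 0)) = 4 - (-17 + 1/o) = 4 + (17 - 1/o) = 21 - 1/o)
-l(17) = -(21 - 1/17) = -1*356/17 = -356/17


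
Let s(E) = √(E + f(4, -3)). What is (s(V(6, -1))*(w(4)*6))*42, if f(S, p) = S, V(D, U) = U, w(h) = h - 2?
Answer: 504*√3 ≈ 872.95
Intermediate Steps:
w(h) = -2 + h
s(E) = √(4 + E) (s(E) = √(E + 4) = √(4 + E))
(s(V(6, -1))*(w(4)*6))*42 = (√(4 - 1)*((-2 + 4)*6))*42 = (√3*(2*6))*42 = (√3*12)*42 = (12*√3)*42 = 504*√3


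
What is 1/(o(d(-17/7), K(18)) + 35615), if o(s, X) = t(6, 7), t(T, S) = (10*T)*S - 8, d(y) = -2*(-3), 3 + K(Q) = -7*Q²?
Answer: 1/36027 ≈ 2.7757e-5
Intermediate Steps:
K(Q) = -3 - 7*Q²
d(y) = 6
t(T, S) = -8 + 10*S*T (t(T, S) = 10*S*T - 8 = -8 + 10*S*T)
o(s, X) = 412 (o(s, X) = -8 + 10*7*6 = -8 + 420 = 412)
1/(o(d(-17/7), K(18)) + 35615) = 1/(412 + 35615) = 1/36027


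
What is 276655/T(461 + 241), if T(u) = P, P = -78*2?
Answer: -276655/156 ≈ -1773.4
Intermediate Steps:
P = -156
T(u) = -156
276655/T(461 + 241) = 276655/(-156) = 276655*(-1/156) = -276655/156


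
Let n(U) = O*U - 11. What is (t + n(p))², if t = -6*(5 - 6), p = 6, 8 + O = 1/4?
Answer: 10609/4 ≈ 2652.3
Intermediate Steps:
O = -31/4 (O = -8 + 1/4 = -8 + ¼ = -31/4 ≈ -7.7500)
t = 6 (t = -6*(-1) = 6)
n(U) = -11 - 31*U/4 (n(U) = -31*U/4 - 11 = -11 - 31*U/4)
(t + n(p))² = (6 + (-11 - 31/4*6))² = (6 + (-11 - 93/2))² = (6 - 115/2)² = (-103/2)² = 10609/4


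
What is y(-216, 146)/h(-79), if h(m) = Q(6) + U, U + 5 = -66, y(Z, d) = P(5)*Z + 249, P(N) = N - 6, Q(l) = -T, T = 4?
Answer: -31/5 ≈ -6.2000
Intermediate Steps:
Q(l) = -4 (Q(l) = -1*4 = -4)
P(N) = -6 + N
y(Z, d) = 249 - Z (y(Z, d) = (-6 + 5)*Z + 249 = -Z + 249 = 249 - Z)
U = -71 (U = -5 - 66 = -71)
h(m) = -75 (h(m) = -4 - 71 = -75)
y(-216, 146)/h(-79) = (249 - 1*(-216))/(-75) = (249 + 216)*(-1/75) = 465*(-1/75) = -31/5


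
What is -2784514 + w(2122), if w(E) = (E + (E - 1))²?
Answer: 15218535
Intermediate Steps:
w(E) = (-1 + 2*E)² (w(E) = (E + (-1 + E))² = (-1 + 2*E)²)
-2784514 + w(2122) = -2784514 + (-1 + 2*2122)² = -2784514 + (-1 + 4244)² = -2784514 + 4243² = -2784514 + 18003049 = 15218535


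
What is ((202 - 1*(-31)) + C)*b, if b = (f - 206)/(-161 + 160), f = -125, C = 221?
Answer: 150274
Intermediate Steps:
b = 331 (b = (-125 - 206)/(-161 + 160) = -331/(-1) = -331*(-1) = 331)
((202 - 1*(-31)) + C)*b = ((202 - 1*(-31)) + 221)*331 = ((202 + 31) + 221)*331 = (233 + 221)*331 = 454*331 = 150274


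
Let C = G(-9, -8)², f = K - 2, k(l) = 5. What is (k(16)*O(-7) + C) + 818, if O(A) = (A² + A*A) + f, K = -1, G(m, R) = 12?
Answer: 1437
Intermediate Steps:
f = -3 (f = -1 - 2 = -3)
O(A) = -3 + 2*A² (O(A) = (A² + A*A) - 3 = (A² + A²) - 3 = 2*A² - 3 = -3 + 2*A²)
C = 144 (C = 12² = 144)
(k(16)*O(-7) + C) + 818 = (5*(-3 + 2*(-7)²) + 144) + 818 = (5*(-3 + 2*49) + 144) + 818 = (5*(-3 + 98) + 144) + 818 = (5*95 + 144) + 818 = (475 + 144) + 818 = 619 + 818 = 1437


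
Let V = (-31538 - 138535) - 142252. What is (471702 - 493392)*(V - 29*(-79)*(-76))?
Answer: 10550905290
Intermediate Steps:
V = -312325 (V = -170073 - 142252 = -312325)
(471702 - 493392)*(V - 29*(-79)*(-76)) = (471702 - 493392)*(-312325 - 29*(-79)*(-76)) = -21690*(-312325 + 2291*(-76)) = -21690*(-312325 - 174116) = -21690*(-486441) = 10550905290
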